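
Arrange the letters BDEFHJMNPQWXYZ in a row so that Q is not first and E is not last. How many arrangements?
By inclusion-exclusion: 14! - 2×(14-1)! + (14-2)! = 87178291200 - 12454041600 + 479001600 = 75203251200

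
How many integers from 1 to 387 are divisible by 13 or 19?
⌊387/13⌋ + ⌊387/19⌋ - ⌊387/247⌋ = 29 + 20 - 1 = 48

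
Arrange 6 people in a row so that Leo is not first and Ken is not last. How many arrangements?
By inclusion-exclusion: 6! - 2×(6-1)! + (6-2)! = 720 - 240 + 24 = 504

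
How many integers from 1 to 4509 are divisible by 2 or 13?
⌊4509/2⌋ + ⌊4509/13⌋ - ⌊4509/26⌋ = 2254 + 346 - 173 = 2427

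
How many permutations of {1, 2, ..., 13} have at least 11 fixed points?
Exactly j fixed points: C(13,j)·!(13-j); sum over j ≥ 11 (derangement numbers via !m = (m-1)·(!(m-1) + !(m-2)): !0..!2 = 1, 0, 1). Σ_{j=11}^{13} C(13,j)·!(13-j) = C(13,11)·!2 + C(13,12)·!1 + C(13,13)·!0 = 78·1 + 13·0 + 1·1 = 79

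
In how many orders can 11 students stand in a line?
11! = 39916800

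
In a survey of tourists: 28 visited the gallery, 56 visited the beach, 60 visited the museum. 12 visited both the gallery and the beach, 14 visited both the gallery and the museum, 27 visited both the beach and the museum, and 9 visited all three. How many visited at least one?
|A∪B∪C| = 28+56+60-12-14-27+9 = 100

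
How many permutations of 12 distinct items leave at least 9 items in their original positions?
Exactly j fixed points: C(12,j)·!(12-j); sum over j ≥ 9 (derangement numbers via !m = (m-1)·(!(m-1) + !(m-2)): !0..!3 = 1, 0, 1, 2). Σ_{j=9}^{12} C(12,j)·!(12-j) = C(12,9)·!3 + C(12,10)·!2 + C(12,11)·!1 + C(12,12)·!0 = 220·2 + 66·1 + 12·0 + 1·1 = 507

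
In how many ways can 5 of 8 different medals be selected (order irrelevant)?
C(8,5) = 8!/(5!×3!) = 56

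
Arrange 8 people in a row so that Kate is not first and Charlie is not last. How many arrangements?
By inclusion-exclusion: 8! - 2×(8-1)! + (8-2)! = 40320 - 10080 + 720 = 30960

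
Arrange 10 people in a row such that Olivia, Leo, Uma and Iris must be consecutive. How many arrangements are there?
Treat the 4 as one block: (10-4+1)! × 4! = 5040 × 24 = 120960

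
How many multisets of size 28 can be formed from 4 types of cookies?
C(28+4-1, 4-1) = C(31, 3) = 4495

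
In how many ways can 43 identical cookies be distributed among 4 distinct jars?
C(43+4-1, 4-1) = C(46, 3) = 15180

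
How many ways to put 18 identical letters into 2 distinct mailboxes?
C(18+2-1, 2-1) = C(19, 1) = 19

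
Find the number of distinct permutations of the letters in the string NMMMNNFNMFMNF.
13! / (5! × 3! × 5!) = 72072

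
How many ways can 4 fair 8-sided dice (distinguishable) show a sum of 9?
Coefficient of x^9 in (x + x² + ... + x^8)^4. By inclusion-exclusion on dice exceeding 8: Σ_j (-1)^j C(4,j)·C(9-1-8j, 3) = C(4,0)·C(8,3) = 1·56 = 56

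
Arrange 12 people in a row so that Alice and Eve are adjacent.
Treat as block: (12-1)! × 2! = 39916800 × 2 = 79833600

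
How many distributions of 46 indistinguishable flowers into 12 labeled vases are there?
C(46+12-1, 12-1) = C(57, 11) = 184509266760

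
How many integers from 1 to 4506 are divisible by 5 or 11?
⌊4506/5⌋ + ⌊4506/11⌋ - ⌊4506/55⌋ = 901 + 409 - 81 = 1229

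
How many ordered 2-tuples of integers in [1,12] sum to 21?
Coefficient of x^21 in (x + x² + ... + x^12)^2. By inclusion-exclusion on dice exceeding 12: Σ_j (-1)^j C(2,j)·C(21-1-12j, 1) = C(2,0)·C(20,1) - C(2,1)·C(8,1) = 1·20 - 2·8 = 4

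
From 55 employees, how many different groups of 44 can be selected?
C(55,44) = 55!/(44!×11!) = 119653565850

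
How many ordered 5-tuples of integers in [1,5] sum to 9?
Coefficient of x^9 in (x + x² + ... + x^5)^5. By inclusion-exclusion on dice exceeding 5: Σ_j (-1)^j C(5,j)·C(9-1-5j, 4) = C(5,0)·C(8,4) = 1·70 = 70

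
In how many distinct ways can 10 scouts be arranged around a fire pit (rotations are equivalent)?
Circular: fix one position, arrange the rest. (10-1)! = 362880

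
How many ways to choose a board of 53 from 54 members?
C(54,53) = 54!/(53!×1!) = 54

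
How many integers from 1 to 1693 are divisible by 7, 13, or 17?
⌊1693/7⌋+⌊1693/13⌋+⌊1693/17⌋ - ⌊1693/91⌋-⌊1693/119⌋-⌊1693/221⌋ + ⌊1693/1547⌋ = 241+130+99 - 18-14-7 + 1 = 432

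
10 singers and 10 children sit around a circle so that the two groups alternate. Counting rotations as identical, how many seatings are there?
Fix one of the singers: (10-1)! ways for the remaining singers, × 10! ways for the children = 362880 × 3628800 = 1316818944000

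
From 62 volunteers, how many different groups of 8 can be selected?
C(62,8) = 62!/(8!×54!) = 3381098545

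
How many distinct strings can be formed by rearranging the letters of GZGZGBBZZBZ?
11! / (3! × 5! × 3!) = 9240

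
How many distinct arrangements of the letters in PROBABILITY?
11! / (1! × 1! × 1! × 2! × 1! × 2! × 1! × 1! × 1!) = 9979200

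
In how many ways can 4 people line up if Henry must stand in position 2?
Fix one position: (4-1)! = 6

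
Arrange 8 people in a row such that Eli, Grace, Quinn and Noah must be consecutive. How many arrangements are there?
Treat the 4 as one block: (8-4+1)! × 4! = 120 × 24 = 2880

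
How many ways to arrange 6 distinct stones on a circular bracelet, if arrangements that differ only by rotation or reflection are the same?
(6-1)!/2 = 120/2 = 60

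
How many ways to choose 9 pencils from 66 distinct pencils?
C(66,9) = 66!/(9!×57!) = 37014131440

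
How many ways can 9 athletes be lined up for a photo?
9! = 362880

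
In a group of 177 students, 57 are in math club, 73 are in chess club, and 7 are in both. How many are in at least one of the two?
|A∪B| = |A| + |B| - |A∩B| = 57 + 73 - 7 = 123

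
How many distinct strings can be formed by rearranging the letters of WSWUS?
5! / (2! × 1! × 2!) = 30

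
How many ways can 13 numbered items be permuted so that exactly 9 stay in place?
Choose the 9 fixed points C(13,9) = 715, derange the rest: !4 = Σ_{j=0}^{4} (-1)^j·4!/j! = 24 - 24 + 12 - 4 + 1 = 9. Product = 715 × 9 = 6435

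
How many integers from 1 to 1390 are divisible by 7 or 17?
⌊1390/7⌋ + ⌊1390/17⌋ - ⌊1390/119⌋ = 198 + 81 - 11 = 268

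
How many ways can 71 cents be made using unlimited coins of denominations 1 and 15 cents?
Coefficient of x^71 in 1/(1-x^1) · 1/(1-x^15). Use j coins of 15 for j = 0..⌊71/15⌋ = 4, the rest in 1s: 4 + 1 = 5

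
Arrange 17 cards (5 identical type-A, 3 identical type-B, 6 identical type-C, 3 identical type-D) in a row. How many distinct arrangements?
17! / (5! × 3! × 6! × 3!) = 114354240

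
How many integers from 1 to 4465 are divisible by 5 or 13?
⌊4465/5⌋ + ⌊4465/13⌋ - ⌊4465/65⌋ = 893 + 343 - 68 = 1168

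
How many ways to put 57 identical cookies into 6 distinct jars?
C(57+6-1, 6-1) = C(62, 5) = 6471002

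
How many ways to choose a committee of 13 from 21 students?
C(21,13) = 21!/(13!×8!) = 203490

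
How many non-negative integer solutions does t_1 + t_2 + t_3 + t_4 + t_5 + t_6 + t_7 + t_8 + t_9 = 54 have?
C(54+9-1, 9-1) = C(62, 8) = 3381098545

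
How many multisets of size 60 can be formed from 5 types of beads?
C(60+5-1, 5-1) = C(64, 4) = 635376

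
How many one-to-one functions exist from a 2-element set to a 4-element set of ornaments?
P(4,2) = 4!/(4-2)! = 12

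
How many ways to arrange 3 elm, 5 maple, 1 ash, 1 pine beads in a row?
10! / (3! × 5! × 1! × 1!) = 5040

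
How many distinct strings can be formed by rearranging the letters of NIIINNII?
8! / (5! × 3!) = 56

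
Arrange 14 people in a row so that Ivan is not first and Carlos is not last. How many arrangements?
By inclusion-exclusion: 14! - 2×(14-1)! + (14-2)! = 87178291200 - 12454041600 + 479001600 = 75203251200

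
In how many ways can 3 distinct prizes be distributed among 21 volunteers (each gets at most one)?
P(21,3) = 21!/(21-3)! = 7980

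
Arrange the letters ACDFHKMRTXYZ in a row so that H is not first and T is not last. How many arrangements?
By inclusion-exclusion: 12! - 2×(12-1)! + (12-2)! = 479001600 - 79833600 + 3628800 = 402796800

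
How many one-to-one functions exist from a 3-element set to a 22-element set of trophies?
P(22,3) = 22!/(22-3)! = 9240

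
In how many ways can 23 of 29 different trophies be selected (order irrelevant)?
C(29,23) = 29!/(23!×6!) = 475020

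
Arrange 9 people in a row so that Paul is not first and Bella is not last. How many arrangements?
By inclusion-exclusion: 9! - 2×(9-1)! + (9-2)! = 362880 - 80640 + 5040 = 287280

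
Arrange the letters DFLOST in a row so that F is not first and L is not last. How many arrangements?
By inclusion-exclusion: 6! - 2×(6-1)! + (6-2)! = 720 - 240 + 24 = 504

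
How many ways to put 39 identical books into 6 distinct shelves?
C(39+6-1, 6-1) = C(44, 5) = 1086008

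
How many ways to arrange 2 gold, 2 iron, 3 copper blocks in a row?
7! / (2! × 2! × 3!) = 210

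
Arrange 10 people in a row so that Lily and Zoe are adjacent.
Treat as block: (10-1)! × 2! = 362880 × 2 = 725760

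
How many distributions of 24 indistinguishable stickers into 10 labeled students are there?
C(24+10-1, 10-1) = C(33, 9) = 38567100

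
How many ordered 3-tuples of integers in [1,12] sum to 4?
Coefficient of x^4 in (x + x² + ... + x^12)^3. By inclusion-exclusion on dice exceeding 12: Σ_j (-1)^j C(3,j)·C(4-1-12j, 2) = C(3,0)·C(3,2) = 1·3 = 3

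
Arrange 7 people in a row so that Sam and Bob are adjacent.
Treat as block: (7-1)! × 2! = 720 × 2 = 1440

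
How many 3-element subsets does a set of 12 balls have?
C(12,3) = 12!/(3!×9!) = 220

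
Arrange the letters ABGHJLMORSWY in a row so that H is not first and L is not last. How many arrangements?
By inclusion-exclusion: 12! - 2×(12-1)! + (12-2)! = 479001600 - 79833600 + 3628800 = 402796800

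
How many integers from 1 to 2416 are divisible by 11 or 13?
⌊2416/11⌋ + ⌊2416/13⌋ - ⌊2416/143⌋ = 219 + 185 - 16 = 388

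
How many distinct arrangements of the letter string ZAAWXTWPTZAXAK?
14! / (2! × 4! × 1! × 1! × 2! × 2! × 2!) = 227026800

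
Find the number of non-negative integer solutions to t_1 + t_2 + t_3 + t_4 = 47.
C(47+4-1, 4-1) = C(50, 3) = 19600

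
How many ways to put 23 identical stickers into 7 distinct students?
C(23+7-1, 7-1) = C(29, 6) = 475020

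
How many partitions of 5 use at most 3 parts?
By conjugation, equals partitions of 5 into parts ≤ 3. Let r_j(i) = number of partitions of i into parts ≤ j, for i = 0..5. r_1(i) = 1 for all i; r_j(i) = r_{j-1}(i) + r_j(i-j). Rows j = 2..3: ≤2: 1 1 2 2 3 3; ≤3: 1 1 2 3 4 5. r_3(5) = 5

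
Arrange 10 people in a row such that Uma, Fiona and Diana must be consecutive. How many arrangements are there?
Treat the 3 as one block: (10-3+1)! × 3! = 40320 × 6 = 241920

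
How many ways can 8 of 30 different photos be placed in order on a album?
P(30,8) = 30!/(30-8)! = 235989936000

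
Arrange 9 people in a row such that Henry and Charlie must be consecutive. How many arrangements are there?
Treat the 2 as one block: (9-2+1)! × 2! = 40320 × 2 = 80640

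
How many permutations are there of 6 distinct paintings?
6! = 720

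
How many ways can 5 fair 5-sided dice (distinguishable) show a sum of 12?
Coefficient of x^12 in (x + x² + ... + x^5)^5. By inclusion-exclusion on dice exceeding 5: Σ_j (-1)^j C(5,j)·C(12-1-5j, 4) = C(5,0)·C(11,4) - C(5,1)·C(6,4) = 1·330 - 5·15 = 255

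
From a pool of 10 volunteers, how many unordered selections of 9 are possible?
C(10,9) = 10!/(9!×1!) = 10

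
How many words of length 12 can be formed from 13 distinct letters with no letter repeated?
P(13,12) = 13!/(13-12)! = 6227020800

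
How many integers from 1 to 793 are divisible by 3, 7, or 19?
⌊793/3⌋+⌊793/7⌋+⌊793/19⌋ - ⌊793/21⌋-⌊793/57⌋-⌊793/133⌋ + ⌊793/399⌋ = 264+113+41 - 37-13-5 + 1 = 364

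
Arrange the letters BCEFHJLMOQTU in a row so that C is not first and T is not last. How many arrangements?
By inclusion-exclusion: 12! - 2×(12-1)! + (12-2)! = 479001600 - 79833600 + 3628800 = 402796800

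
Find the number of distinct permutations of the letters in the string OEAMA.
5! / (1! × 1! × 1! × 2!) = 60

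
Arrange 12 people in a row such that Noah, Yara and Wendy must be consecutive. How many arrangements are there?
Treat the 3 as one block: (12-3+1)! × 3! = 3628800 × 6 = 21772800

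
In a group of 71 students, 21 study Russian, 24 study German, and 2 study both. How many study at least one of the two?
|A∪B| = |A| + |B| - |A∩B| = 21 + 24 - 2 = 43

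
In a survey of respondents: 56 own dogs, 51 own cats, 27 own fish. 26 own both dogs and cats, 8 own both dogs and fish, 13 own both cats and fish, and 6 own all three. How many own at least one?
|A∪B∪C| = 56+51+27-26-8-13+6 = 93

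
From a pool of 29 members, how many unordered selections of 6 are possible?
C(29,6) = 29!/(6!×23!) = 475020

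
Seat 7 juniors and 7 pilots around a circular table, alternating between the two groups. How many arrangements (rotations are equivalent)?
Fix one of the juniors: (7-1)! ways for the remaining juniors, × 7! ways for the pilots = 720 × 5040 = 3628800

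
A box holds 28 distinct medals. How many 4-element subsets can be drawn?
C(28,4) = 28!/(4!×24!) = 20475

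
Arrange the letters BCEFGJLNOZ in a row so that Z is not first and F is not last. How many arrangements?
By inclusion-exclusion: 10! - 2×(10-1)! + (10-2)! = 3628800 - 725760 + 40320 = 2943360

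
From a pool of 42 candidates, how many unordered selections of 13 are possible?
C(42,13) = 42!/(13!×29!) = 25518731280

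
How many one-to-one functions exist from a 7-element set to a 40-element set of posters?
P(40,7) = 40!/(40-7)! = 93963542400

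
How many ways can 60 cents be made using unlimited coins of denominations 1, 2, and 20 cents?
Coefficient of x^60 in 1/(1-x^1) · 1/(1-x^2) · 1/(1-x^20). Case on j = number of 20-cent coins (j = 0..3); remainder r = 60 - 20j is made from {1,2} in ⌊r/2⌋+1 ways. r = 60, 40, 20, 0 → 31 + 21 + 11 + 1 = 64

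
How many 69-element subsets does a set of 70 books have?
C(70,69) = 70!/(69!×1!) = 70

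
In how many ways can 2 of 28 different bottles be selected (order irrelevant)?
C(28,2) = 28!/(2!×26!) = 378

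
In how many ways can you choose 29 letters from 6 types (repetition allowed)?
C(29+6-1, 6-1) = C(34, 5) = 278256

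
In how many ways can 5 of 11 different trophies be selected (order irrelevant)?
C(11,5) = 11!/(5!×6!) = 462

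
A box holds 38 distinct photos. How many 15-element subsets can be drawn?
C(38,15) = 38!/(15!×23!) = 15471286560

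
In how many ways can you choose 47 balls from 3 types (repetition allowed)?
C(47+3-1, 3-1) = C(49, 2) = 1176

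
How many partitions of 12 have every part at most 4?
Let r_j(i) = number of partitions of i into parts ≤ j, for i = 0..12. r_1(i) = 1 for all i; r_j(i) = r_{j-1}(i) + r_j(i-j). Rows j = 2..4: ≤2: 1 1 2 2 3 3 4 4 5 5 6 6 7; ≤3: 1 1 2 3 4 5 7 8 10 12 14 16 19; ≤4: 1 1 2 3 5 6 9 11 15 18 23 27 34. r_4(12) = 34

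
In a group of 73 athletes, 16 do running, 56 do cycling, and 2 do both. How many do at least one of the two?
|A∪B| = |A| + |B| - |A∩B| = 16 + 56 - 2 = 70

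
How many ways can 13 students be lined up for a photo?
13! = 6227020800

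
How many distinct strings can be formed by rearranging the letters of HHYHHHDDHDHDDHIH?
16! / (1! × 9! × 5! × 1!) = 480480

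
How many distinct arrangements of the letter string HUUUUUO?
7! / (1! × 1! × 5!) = 42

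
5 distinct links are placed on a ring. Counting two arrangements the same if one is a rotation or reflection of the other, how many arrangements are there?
(5-1)!/2 = 24/2 = 12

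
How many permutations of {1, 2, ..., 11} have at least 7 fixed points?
Exactly j fixed points: C(11,j)·!(11-j); sum over j ≥ 7 (derangement numbers via !m = (m-1)·(!(m-1) + !(m-2)): !0..!4 = 1, 0, 1, 2, 9). Σ_{j=7}^{11} C(11,j)·!(11-j) = C(11,7)·!4 + C(11,8)·!3 + C(11,9)·!2 + C(11,10)·!1 + C(11,11)·!0 = 330·9 + 165·2 + 55·1 + 11·0 + 1·1 = 3356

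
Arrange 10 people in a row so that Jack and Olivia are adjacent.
Treat as block: (10-1)! × 2! = 362880 × 2 = 725760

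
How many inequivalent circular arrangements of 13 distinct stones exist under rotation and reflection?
(13-1)!/2 = 479001600/2 = 239500800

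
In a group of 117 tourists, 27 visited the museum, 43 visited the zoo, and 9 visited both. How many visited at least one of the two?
|A∪B| = |A| + |B| - |A∩B| = 27 + 43 - 9 = 61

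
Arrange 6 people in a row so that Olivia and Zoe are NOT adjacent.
Total - adjacent = 6! - (6-1)!×2 = 720 - 240 = 480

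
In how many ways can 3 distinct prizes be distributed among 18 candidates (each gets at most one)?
P(18,3) = 18!/(18-3)! = 4896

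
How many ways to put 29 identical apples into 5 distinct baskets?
C(29+5-1, 5-1) = C(33, 4) = 40920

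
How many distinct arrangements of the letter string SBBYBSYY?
8! / (3! × 2! × 3!) = 560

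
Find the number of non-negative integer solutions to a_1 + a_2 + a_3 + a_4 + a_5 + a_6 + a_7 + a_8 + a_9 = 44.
C(44+9-1, 9-1) = C(52, 8) = 752538150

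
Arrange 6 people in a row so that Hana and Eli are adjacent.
Treat as block: (6-1)! × 2! = 120 × 2 = 240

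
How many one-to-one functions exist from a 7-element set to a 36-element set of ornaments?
P(36,7) = 36!/(36-7)! = 42072307200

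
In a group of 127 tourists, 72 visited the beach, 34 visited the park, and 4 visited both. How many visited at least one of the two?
|A∪B| = |A| + |B| - |A∩B| = 72 + 34 - 4 = 102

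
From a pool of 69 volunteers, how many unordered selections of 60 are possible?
C(69,60) = 69!/(60!×9!) = 56672074888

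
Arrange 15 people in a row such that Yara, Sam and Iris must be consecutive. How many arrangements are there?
Treat the 3 as one block: (15-3+1)! × 3! = 6227020800 × 6 = 37362124800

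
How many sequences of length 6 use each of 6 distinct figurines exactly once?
6! = 720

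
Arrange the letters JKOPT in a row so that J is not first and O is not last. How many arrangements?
By inclusion-exclusion: 5! - 2×(5-1)! + (5-2)! = 120 - 48 + 6 = 78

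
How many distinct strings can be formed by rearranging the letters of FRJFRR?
6! / (1! × 3! × 2!) = 60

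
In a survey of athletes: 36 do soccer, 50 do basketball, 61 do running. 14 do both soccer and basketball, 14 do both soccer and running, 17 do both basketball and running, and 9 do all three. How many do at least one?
|A∪B∪C| = 36+50+61-14-14-17+9 = 111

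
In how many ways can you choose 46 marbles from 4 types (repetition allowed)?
C(46+4-1, 4-1) = C(49, 3) = 18424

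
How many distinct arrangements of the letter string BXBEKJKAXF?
10! / (1! × 1! × 2! × 1! × 2! × 2! × 1!) = 453600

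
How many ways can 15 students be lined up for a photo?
15! = 1307674368000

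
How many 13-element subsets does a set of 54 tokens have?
C(54,13) = 54!/(13!×41!) = 1108176102180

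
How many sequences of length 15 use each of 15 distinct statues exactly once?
15! = 1307674368000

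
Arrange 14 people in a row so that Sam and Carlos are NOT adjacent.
Total - adjacent = 14! - (14-1)!×2 = 87178291200 - 12454041600 = 74724249600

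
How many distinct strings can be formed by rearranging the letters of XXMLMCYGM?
9! / (1! × 1! × 3! × 2! × 1! × 1!) = 30240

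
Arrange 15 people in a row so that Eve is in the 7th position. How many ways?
Fix one position: (15-1)! = 87178291200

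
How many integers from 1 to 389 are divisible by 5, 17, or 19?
⌊389/5⌋+⌊389/17⌋+⌊389/19⌋ - ⌊389/85⌋-⌊389/95⌋-⌊389/323⌋ + ⌊389/1615⌋ = 77+22+20 - 4-4-1 + 0 = 110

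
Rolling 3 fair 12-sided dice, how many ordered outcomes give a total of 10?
Coefficient of x^10 in (x + x² + ... + x^12)^3. By inclusion-exclusion on dice exceeding 12: Σ_j (-1)^j C(3,j)·C(10-1-12j, 2) = C(3,0)·C(9,2) = 1·36 = 36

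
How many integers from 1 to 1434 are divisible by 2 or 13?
⌊1434/2⌋ + ⌊1434/13⌋ - ⌊1434/26⌋ = 717 + 110 - 55 = 772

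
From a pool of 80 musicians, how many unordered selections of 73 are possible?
C(80,73) = 80!/(73!×7!) = 3176716400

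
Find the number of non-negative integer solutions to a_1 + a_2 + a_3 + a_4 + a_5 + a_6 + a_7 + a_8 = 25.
C(25+8-1, 8-1) = C(32, 7) = 3365856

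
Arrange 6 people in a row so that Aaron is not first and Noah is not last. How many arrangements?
By inclusion-exclusion: 6! - 2×(6-1)! + (6-2)! = 720 - 240 + 24 = 504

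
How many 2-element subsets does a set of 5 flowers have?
C(5,2) = 5!/(2!×3!) = 10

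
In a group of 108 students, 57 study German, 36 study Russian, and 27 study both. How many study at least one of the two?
|A∪B| = |A| + |B| - |A∩B| = 57 + 36 - 27 = 66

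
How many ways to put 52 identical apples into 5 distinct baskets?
C(52+5-1, 5-1) = C(56, 4) = 367290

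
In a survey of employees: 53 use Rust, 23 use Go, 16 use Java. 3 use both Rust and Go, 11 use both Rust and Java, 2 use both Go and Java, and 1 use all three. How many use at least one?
|A∪B∪C| = 53+23+16-3-11-2+1 = 77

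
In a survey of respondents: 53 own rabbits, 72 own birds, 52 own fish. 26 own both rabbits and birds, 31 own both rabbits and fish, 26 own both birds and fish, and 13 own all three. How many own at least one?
|A∪B∪C| = 53+72+52-26-31-26+13 = 107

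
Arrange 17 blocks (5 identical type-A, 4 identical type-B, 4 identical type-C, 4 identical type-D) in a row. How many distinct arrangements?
17! / (5! × 4! × 4! × 4!) = 214414200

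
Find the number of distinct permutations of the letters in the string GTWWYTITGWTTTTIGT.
17! / (2! × 1! × 3! × 3! × 8!) = 122522400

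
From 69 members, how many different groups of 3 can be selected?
C(69,3) = 69!/(3!×66!) = 52394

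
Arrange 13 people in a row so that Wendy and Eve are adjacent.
Treat as block: (13-1)! × 2! = 479001600 × 2 = 958003200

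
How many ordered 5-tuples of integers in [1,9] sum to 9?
Coefficient of x^9 in (x + x² + ... + x^9)^5. By inclusion-exclusion on dice exceeding 9: Σ_j (-1)^j C(5,j)·C(9-1-9j, 4) = C(5,0)·C(8,4) = 1·70 = 70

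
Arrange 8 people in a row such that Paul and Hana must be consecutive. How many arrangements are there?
Treat the 2 as one block: (8-2+1)! × 2! = 5040 × 2 = 10080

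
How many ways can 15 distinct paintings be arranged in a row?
15! = 1307674368000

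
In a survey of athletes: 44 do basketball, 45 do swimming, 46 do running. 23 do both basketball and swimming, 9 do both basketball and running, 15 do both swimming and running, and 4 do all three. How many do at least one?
|A∪B∪C| = 44+45+46-23-9-15+4 = 92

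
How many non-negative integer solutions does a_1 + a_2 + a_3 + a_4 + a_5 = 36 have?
C(36+5-1, 5-1) = C(40, 4) = 91390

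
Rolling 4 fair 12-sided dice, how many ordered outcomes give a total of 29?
Coefficient of x^29 in (x + x² + ... + x^12)^4. By inclusion-exclusion on dice exceeding 12: Σ_j (-1)^j C(4,j)·C(29-1-12j, 3) = C(4,0)·C(28,3) - C(4,1)·C(16,3) + C(4,2)·C(4,3) = 1·3276 - 4·560 + 6·4 = 1060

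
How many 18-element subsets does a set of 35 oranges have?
C(35,18) = 35!/(18!×17!) = 4537567650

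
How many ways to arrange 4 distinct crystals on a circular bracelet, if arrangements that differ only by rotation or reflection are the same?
(4-1)!/2 = 6/2 = 3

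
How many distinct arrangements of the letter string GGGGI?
5! / (4! × 1!) = 5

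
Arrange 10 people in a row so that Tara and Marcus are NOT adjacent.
Total - adjacent = 10! - (10-1)!×2 = 3628800 - 725760 = 2903040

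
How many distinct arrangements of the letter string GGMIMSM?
7! / (3! × 2! × 1! × 1!) = 420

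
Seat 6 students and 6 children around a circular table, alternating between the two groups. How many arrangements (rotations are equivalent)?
Fix one of the students: (6-1)! ways for the remaining students, × 6! ways for the children = 120 × 720 = 86400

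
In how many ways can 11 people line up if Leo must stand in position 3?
Fix one position: (11-1)! = 3628800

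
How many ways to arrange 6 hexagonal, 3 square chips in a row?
9! / (6! × 3!) = 84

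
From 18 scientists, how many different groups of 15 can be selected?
C(18,15) = 18!/(15!×3!) = 816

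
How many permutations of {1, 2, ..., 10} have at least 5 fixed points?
Exactly j fixed points: C(10,j)·!(10-j); sum over j ≥ 5 (derangement numbers via !m = (m-1)·(!(m-1) + !(m-2)): !0..!5 = 1, 0, 1, 2, 9, 44). Σ_{j=5}^{10} C(10,j)·!(10-j) = C(10,5)·!5 + C(10,6)·!4 + C(10,7)·!3 + C(10,8)·!2 + C(10,9)·!1 + C(10,10)·!0 = 252·44 + 210·9 + 120·2 + 45·1 + 10·0 + 1·1 = 13264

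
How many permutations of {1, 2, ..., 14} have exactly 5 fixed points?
Choose the 5 fixed points C(14,5) = 2002, derange the rest: !9 = Σ_{j=0}^{9} (-1)^j·9!/j! = 362880 - 362880 + 181440 - 60480 + 15120 - 3024 + 504 - 72 + 9 - 1 = 133496. Product = 2002 × 133496 = 267258992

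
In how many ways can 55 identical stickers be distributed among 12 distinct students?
C(55+12-1, 12-1) = C(66, 11) = 1074082795968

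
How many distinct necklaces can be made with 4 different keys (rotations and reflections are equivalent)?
(4-1)!/2 = 6/2 = 3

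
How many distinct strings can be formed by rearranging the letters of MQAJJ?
5! / (1! × 1! × 2! × 1!) = 60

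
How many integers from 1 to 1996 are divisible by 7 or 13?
⌊1996/7⌋ + ⌊1996/13⌋ - ⌊1996/91⌋ = 285 + 153 - 21 = 417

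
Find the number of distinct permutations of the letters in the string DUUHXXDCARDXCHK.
15! / (3! × 2! × 1! × 1! × 3! × 1! × 2! × 2!) = 4540536000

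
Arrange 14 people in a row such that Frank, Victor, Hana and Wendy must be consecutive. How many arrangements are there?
Treat the 4 as one block: (14-4+1)! × 4! = 39916800 × 24 = 958003200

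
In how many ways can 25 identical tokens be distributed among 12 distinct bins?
C(25+12-1, 12-1) = C(36, 11) = 600805296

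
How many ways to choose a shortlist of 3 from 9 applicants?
C(9,3) = 9!/(3!×6!) = 84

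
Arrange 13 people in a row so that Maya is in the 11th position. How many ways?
Fix one position: (13-1)! = 479001600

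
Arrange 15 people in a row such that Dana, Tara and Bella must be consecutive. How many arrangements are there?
Treat the 3 as one block: (15-3+1)! × 3! = 6227020800 × 6 = 37362124800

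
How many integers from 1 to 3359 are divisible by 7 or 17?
⌊3359/7⌋ + ⌊3359/17⌋ - ⌊3359/119⌋ = 479 + 197 - 28 = 648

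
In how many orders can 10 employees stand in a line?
10! = 3628800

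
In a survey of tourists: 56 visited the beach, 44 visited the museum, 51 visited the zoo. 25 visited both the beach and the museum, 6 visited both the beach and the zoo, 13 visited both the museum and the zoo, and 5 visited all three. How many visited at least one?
|A∪B∪C| = 56+44+51-25-6-13+5 = 112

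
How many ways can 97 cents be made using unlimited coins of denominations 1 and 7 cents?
Coefficient of x^97 in 1/(1-x^1) · 1/(1-x^7). Use j coins of 7 for j = 0..⌊97/7⌋ = 13, the rest in 1s: 13 + 1 = 14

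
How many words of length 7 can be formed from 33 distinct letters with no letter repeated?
P(33,7) = 33!/(33-7)! = 21531121920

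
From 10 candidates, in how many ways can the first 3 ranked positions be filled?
P(10,3) = 10!/(10-3)! = 720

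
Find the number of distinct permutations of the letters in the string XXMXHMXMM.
9! / (4! × 4! × 1!) = 630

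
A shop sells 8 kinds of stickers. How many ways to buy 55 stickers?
C(55+8-1, 8-1) = C(62, 7) = 491796152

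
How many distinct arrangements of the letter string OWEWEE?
6! / (2! × 3! × 1!) = 60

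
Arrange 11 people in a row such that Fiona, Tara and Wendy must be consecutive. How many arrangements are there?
Treat the 3 as one block: (11-3+1)! × 3! = 362880 × 6 = 2177280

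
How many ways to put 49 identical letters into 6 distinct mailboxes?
C(49+6-1, 6-1) = C(54, 5) = 3162510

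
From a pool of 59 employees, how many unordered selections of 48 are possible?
C(59,48) = 59!/(48!×11!) = 279871768995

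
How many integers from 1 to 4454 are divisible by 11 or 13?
⌊4454/11⌋ + ⌊4454/13⌋ - ⌊4454/143⌋ = 404 + 342 - 31 = 715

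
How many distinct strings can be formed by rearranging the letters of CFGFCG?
6! / (2! × 2! × 2!) = 90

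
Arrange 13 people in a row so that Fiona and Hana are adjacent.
Treat as block: (13-1)! × 2! = 479001600 × 2 = 958003200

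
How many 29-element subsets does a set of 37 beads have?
C(37,29) = 37!/(29!×8!) = 38608020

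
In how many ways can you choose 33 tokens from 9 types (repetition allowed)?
C(33+9-1, 9-1) = C(41, 8) = 95548245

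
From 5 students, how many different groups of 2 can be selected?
C(5,2) = 5!/(2!×3!) = 10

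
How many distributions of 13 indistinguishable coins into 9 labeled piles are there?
C(13+9-1, 9-1) = C(21, 8) = 203490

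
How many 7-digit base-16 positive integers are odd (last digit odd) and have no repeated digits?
Last∈{1,3,5,7,9,11,13,15}. Last=0: 0. Last nonzero: 8×14×P(14,5) = 26906880. Total = 26906880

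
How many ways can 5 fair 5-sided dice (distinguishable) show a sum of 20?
Coefficient of x^20 in (x + x² + ... + x^5)^5. By inclusion-exclusion on dice exceeding 5: Σ_j (-1)^j C(5,j)·C(20-1-5j, 4) = C(5,0)·C(19,4) - C(5,1)·C(14,4) + C(5,2)·C(9,4) - C(5,3)·C(4,4) = 1·3876 - 5·1001 + 10·126 - 10·1 = 121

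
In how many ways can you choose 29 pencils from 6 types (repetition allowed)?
C(29+6-1, 6-1) = C(34, 5) = 278256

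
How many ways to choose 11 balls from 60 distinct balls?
C(60,11) = 60!/(11!×49!) = 342700125300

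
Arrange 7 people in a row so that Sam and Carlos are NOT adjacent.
Total - adjacent = 7! - (7-1)!×2 = 5040 - 1440 = 3600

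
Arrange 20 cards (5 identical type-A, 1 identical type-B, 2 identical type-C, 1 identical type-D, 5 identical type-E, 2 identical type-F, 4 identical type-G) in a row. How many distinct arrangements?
20! / (5! × 1! × 2! × 1! × 5! × 2! × 4!) = 1759911753600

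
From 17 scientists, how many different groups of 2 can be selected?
C(17,2) = 17!/(2!×15!) = 136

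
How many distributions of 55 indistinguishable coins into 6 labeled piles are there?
C(55+6-1, 6-1) = C(60, 5) = 5461512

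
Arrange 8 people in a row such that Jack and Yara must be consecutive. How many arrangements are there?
Treat the 2 as one block: (8-2+1)! × 2! = 5040 × 2 = 10080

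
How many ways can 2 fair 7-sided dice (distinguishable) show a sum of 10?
Coefficient of x^10 in (x + x² + ... + x^7)^2. By inclusion-exclusion on dice exceeding 7: Σ_j (-1)^j C(2,j)·C(10-1-7j, 1) = C(2,0)·C(9,1) - C(2,1)·C(2,1) = 1·9 - 2·2 = 5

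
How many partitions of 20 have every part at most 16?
Let r_j(i) = number of partitions of i into parts ≤ j, for i = 0..20. r_1(i) = 1 for all i; r_j(i) = r_{j-1}(i) + r_j(i-j). Rows j = 2..16: ≤2: 1 1 2 2 3 3 4 4 5 5 6 6 7 7 8 8 9 9 10 10 11; ≤3: 1 1 2 3 4 5 7 8 10 12 14 16 19 21 24 27 30 33 37 40 44; ≤4: 1 1 2 3 5 6 9 11 15 18 23 27 34 39 47 54 64 72 84 94 108; ≤5: 1 1 2 3 5 7 10 13 18 23 30 37 47 57 70 84 101 119 141 164 192; ≤6: 1 1 2 3 5 7 11 14 20 26 35 44 58 71 90 110 136 163 199 235 282; ≤7: 1 1 2 3 5 7 11 15 21 28 38 49 65 82 105 131 164 201 248 300 364; ≤8: 1 1 2 3 5 7 11 15 22 29 40 52 70 89 116 146 186 230 288 352 434; ≤9: 1 1 2 3 5 7 11 15 22 30 41 54 73 94 123 157 201 252 318 393 488; ≤10: 1 1 2 3 5 7 11 15 22 30 42 55 75 97 128 164 212 267 340 423 530; ≤11: 1 1 2 3 5 7 11 15 22 30 42 56 76 99 131 169 219 278 355 445 560; ≤12: 1 1 2 3 5 7 11 15 22 30 42 56 77 100 133 172 224 285 366 460 582; ≤13: 1 1 2 3 5 7 11 15 22 30 42 56 77 101 134 174 227 290 373 471 597; ≤14: 1 1 2 3 5 7 11 15 22 30 42 56 77 101 135 175 229 293 378 478 608; ≤15: 1 1 2 3 5 7 11 15 22 30 42 56 77 101 135 176 230 295 381 483 615; ≤16: 1 1 2 3 5 7 11 15 22 30 42 56 77 101 135 176 231 296 383 486 620. r_16(20) = 620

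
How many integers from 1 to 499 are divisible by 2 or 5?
⌊499/2⌋ + ⌊499/5⌋ - ⌊499/10⌋ = 249 + 99 - 49 = 299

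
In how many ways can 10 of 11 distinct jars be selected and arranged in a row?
P(11,10) = 11!/(11-10)! = 39916800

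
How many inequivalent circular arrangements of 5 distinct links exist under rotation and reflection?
(5-1)!/2 = 24/2 = 12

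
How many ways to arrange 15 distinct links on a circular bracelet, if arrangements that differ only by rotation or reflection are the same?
(15-1)!/2 = 87178291200/2 = 43589145600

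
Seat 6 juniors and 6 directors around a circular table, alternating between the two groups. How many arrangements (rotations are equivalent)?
Fix one of the juniors: (6-1)! ways for the remaining juniors, × 6! ways for the directors = 120 × 720 = 86400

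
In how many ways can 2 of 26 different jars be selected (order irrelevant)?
C(26,2) = 26!/(2!×24!) = 325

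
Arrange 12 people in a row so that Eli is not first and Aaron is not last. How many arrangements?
By inclusion-exclusion: 12! - 2×(12-1)! + (12-2)! = 479001600 - 79833600 + 3628800 = 402796800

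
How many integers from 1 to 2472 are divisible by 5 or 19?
⌊2472/5⌋ + ⌊2472/19⌋ - ⌊2472/95⌋ = 494 + 130 - 26 = 598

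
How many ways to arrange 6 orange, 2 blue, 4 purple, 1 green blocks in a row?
13! / (6! × 2! × 4! × 1!) = 180180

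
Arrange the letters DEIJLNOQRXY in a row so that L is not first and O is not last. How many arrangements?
By inclusion-exclusion: 11! - 2×(11-1)! + (11-2)! = 39916800 - 7257600 + 362880 = 33022080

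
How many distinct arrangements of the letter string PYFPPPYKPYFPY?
13! / (4! × 2! × 6! × 1!) = 180180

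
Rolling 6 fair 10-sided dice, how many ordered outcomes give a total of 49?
Coefficient of x^49 in (x + x² + ... + x^10)^6. By inclusion-exclusion on dice exceeding 10: Σ_j (-1)^j C(6,j)·C(49-1-10j, 5) = C(6,0)·C(48,5) - C(6,1)·C(38,5) + C(6,2)·C(28,5) - C(6,3)·C(18,5) + C(6,4)·C(8,5) = 1·1712304 - 6·501942 + 15·98280 - 20·8568 + 15·56 = 4332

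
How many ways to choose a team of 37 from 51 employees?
C(51,37) = 51!/(37!×14!) = 1292706174900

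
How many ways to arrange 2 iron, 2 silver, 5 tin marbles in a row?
9! / (2! × 2! × 5!) = 756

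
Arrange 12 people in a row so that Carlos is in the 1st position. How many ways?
Fix one position: (12-1)! = 39916800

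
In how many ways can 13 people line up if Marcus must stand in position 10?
Fix one position: (13-1)! = 479001600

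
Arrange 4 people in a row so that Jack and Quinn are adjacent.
Treat as block: (4-1)! × 2! = 6 × 2 = 12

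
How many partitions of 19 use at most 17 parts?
By conjugation, equals partitions of 19 into parts ≤ 17. Let r_j(i) = number of partitions of i into parts ≤ j, for i = 0..19. r_1(i) = 1 for all i; r_j(i) = r_{j-1}(i) + r_j(i-j). Rows j = 2..17: ≤2: 1 1 2 2 3 3 4 4 5 5 6 6 7 7 8 8 9 9 10 10; ≤3: 1 1 2 3 4 5 7 8 10 12 14 16 19 21 24 27 30 33 37 40; ≤4: 1 1 2 3 5 6 9 11 15 18 23 27 34 39 47 54 64 72 84 94; ≤5: 1 1 2 3 5 7 10 13 18 23 30 37 47 57 70 84 101 119 141 164; ≤6: 1 1 2 3 5 7 11 14 20 26 35 44 58 71 90 110 136 163 199 235; ≤7: 1 1 2 3 5 7 11 15 21 28 38 49 65 82 105 131 164 201 248 300; ≤8: 1 1 2 3 5 7 11 15 22 29 40 52 70 89 116 146 186 230 288 352; ≤9: 1 1 2 3 5 7 11 15 22 30 41 54 73 94 123 157 201 252 318 393; ≤10: 1 1 2 3 5 7 11 15 22 30 42 55 75 97 128 164 212 267 340 423; ≤11: 1 1 2 3 5 7 11 15 22 30 42 56 76 99 131 169 219 278 355 445; ≤12: 1 1 2 3 5 7 11 15 22 30 42 56 77 100 133 172 224 285 366 460; ≤13: 1 1 2 3 5 7 11 15 22 30 42 56 77 101 134 174 227 290 373 471; ≤14: 1 1 2 3 5 7 11 15 22 30 42 56 77 101 135 175 229 293 378 478; ≤15: 1 1 2 3 5 7 11 15 22 30 42 56 77 101 135 176 230 295 381 483; ≤16: 1 1 2 3 5 7 11 15 22 30 42 56 77 101 135 176 231 296 383 486; ≤17: 1 1 2 3 5 7 11 15 22 30 42 56 77 101 135 176 231 297 384 488. r_17(19) = 488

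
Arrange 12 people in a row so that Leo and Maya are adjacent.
Treat as block: (12-1)! × 2! = 39916800 × 2 = 79833600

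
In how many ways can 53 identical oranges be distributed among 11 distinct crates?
C(53+11-1, 11-1) = C(63, 10) = 127805525001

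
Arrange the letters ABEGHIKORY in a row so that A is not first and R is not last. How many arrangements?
By inclusion-exclusion: 10! - 2×(10-1)! + (10-2)! = 3628800 - 725760 + 40320 = 2943360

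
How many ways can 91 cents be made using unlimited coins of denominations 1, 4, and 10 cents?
Coefficient of x^91 in 1/(1-x^1) · 1/(1-x^4) · 1/(1-x^10). Case on j = number of 10-cent coins (j = 0..9); remainder r = 91 - 10j is made from {1,4} in ⌊r/4⌋+1 ways. r = 91, 81, 71, 61, 51, 41, 31, 21, 11, 1 → 23 + 21 + 18 + 16 + 13 + 11 + 8 + 6 + 3 + 1 = 120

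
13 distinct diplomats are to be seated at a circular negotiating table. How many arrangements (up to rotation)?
Circular: fix one position, arrange the rest. (13-1)! = 479001600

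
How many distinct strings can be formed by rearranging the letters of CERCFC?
6! / (3! × 1! × 1! × 1!) = 120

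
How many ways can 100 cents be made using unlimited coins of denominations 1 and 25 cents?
Coefficient of x^100 in 1/(1-x^1) · 1/(1-x^25). Use j coins of 25 for j = 0..⌊100/25⌋ = 4, the rest in 1s: 4 + 1 = 5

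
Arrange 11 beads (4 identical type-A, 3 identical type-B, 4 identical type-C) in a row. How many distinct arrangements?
11! / (4! × 3! × 4!) = 11550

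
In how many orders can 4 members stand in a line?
4! = 24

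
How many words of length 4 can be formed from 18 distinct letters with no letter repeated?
P(18,4) = 18!/(18-4)! = 73440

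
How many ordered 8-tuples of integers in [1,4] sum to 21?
Coefficient of x^21 in (x + x² + ... + x^4)^8. By inclusion-exclusion on dice exceeding 4: Σ_j (-1)^j C(8,j)·C(21-1-4j, 7) = C(8,0)·C(20,7) - C(8,1)·C(16,7) + C(8,2)·C(12,7) - C(8,3)·C(8,7) = 1·77520 - 8·11440 + 28·792 - 56·8 = 7728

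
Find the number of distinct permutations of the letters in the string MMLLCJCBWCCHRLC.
15! / (3! × 1! × 1! × 2! × 1! × 1! × 5! × 1!) = 908107200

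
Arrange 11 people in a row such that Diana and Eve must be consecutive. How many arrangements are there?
Treat the 2 as one block: (11-2+1)! × 2! = 3628800 × 2 = 7257600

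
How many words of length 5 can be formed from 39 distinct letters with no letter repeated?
P(39,5) = 39!/(39-5)! = 69090840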